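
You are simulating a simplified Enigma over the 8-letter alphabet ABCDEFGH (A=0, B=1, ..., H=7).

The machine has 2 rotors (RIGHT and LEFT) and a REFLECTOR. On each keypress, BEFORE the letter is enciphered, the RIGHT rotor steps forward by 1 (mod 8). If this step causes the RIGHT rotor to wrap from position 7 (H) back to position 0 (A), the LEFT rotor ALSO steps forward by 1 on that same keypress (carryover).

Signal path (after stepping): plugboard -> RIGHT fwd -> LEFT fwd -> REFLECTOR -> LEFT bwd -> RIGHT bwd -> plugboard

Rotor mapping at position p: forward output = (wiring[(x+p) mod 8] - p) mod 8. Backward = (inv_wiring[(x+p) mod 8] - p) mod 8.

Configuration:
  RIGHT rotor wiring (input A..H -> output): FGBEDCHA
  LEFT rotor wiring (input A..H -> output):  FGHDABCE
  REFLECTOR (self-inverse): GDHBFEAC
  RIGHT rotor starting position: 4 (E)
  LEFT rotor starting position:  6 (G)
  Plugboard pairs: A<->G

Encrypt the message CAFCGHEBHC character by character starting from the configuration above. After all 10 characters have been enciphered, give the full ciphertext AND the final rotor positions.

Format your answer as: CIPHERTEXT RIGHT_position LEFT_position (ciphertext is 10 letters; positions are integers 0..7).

Answer: EDCEADCFBA 6 7

Derivation:
Char 1 ('C'): step: R->5, L=6; C->plug->C->R->D->L->A->refl->G->L'->B->R'->E->plug->E
Char 2 ('A'): step: R->6, L=6; A->plug->G->R->F->L->F->refl->E->L'->A->R'->D->plug->D
Char 3 ('F'): step: R->7, L=6; F->plug->F->R->E->L->B->refl->D->L'->H->R'->C->plug->C
Char 4 ('C'): step: R->0, L->7 (L advanced); C->plug->C->R->B->L->G->refl->A->L'->D->R'->E->plug->E
Char 5 ('G'): step: R->1, L=7; G->plug->A->R->F->L->B->refl->D->L'->H->R'->G->plug->A
Char 6 ('H'): step: R->2, L=7; H->plug->H->R->E->L->E->refl->F->L'->A->R'->D->plug->D
Char 7 ('E'): step: R->3, L=7; E->plug->E->R->F->L->B->refl->D->L'->H->R'->C->plug->C
Char 8 ('B'): step: R->4, L=7; B->plug->B->R->G->L->C->refl->H->L'->C->R'->F->plug->F
Char 9 ('H'): step: R->5, L=7; H->plug->H->R->G->L->C->refl->H->L'->C->R'->B->plug->B
Char 10 ('C'): step: R->6, L=7; C->plug->C->R->H->L->D->refl->B->L'->F->R'->G->plug->A
Final: ciphertext=EDCEADCFBA, RIGHT=6, LEFT=7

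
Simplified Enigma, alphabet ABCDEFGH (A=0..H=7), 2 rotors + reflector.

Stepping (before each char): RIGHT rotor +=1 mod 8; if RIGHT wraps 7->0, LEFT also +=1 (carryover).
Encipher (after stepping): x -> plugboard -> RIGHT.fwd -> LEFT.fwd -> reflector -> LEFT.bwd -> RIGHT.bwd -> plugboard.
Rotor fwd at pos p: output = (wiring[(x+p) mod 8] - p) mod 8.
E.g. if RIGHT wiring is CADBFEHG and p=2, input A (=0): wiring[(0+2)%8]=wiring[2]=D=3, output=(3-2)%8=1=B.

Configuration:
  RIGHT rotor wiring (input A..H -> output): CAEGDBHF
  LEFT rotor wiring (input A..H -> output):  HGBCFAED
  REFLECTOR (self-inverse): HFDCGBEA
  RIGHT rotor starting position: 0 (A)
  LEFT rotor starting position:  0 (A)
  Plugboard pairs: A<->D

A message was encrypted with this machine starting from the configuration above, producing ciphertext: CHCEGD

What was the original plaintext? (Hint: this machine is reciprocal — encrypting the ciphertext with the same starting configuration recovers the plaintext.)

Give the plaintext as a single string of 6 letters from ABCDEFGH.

Char 1 ('C'): step: R->1, L=0; C->plug->C->R->F->L->A->refl->H->L'->A->R'->E->plug->E
Char 2 ('H'): step: R->2, L=0; H->plug->H->R->G->L->E->refl->G->L'->B->R'->C->plug->C
Char 3 ('C'): step: R->3, L=0; C->plug->C->R->G->L->E->refl->G->L'->B->R'->H->plug->H
Char 4 ('E'): step: R->4, L=0; E->plug->E->R->G->L->E->refl->G->L'->B->R'->D->plug->A
Char 5 ('G'): step: R->5, L=0; G->plug->G->R->B->L->G->refl->E->L'->G->R'->H->plug->H
Char 6 ('D'): step: R->6, L=0; D->plug->A->R->B->L->G->refl->E->L'->G->R'->E->plug->E

Answer: ECHAHE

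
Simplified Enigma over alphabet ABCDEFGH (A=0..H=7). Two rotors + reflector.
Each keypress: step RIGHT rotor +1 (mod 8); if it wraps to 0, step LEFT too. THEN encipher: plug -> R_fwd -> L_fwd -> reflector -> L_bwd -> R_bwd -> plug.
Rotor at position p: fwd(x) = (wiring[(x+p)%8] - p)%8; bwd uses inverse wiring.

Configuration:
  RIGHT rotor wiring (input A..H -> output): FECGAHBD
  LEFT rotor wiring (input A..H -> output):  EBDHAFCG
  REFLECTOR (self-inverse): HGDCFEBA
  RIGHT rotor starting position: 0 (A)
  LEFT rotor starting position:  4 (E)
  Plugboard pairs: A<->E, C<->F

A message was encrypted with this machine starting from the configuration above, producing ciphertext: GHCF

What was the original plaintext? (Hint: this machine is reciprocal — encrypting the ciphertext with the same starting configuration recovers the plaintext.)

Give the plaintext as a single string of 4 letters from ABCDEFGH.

Char 1 ('G'): step: R->1, L=4; G->plug->G->R->C->L->G->refl->B->L'->B->R'->B->plug->B
Char 2 ('H'): step: R->2, L=4; H->plug->H->R->C->L->G->refl->B->L'->B->R'->F->plug->C
Char 3 ('C'): step: R->3, L=4; C->plug->F->R->C->L->G->refl->B->L'->B->R'->G->plug->G
Char 4 ('F'): step: R->4, L=4; F->plug->C->R->F->L->F->refl->E->L'->A->R'->F->plug->C

Answer: BCGC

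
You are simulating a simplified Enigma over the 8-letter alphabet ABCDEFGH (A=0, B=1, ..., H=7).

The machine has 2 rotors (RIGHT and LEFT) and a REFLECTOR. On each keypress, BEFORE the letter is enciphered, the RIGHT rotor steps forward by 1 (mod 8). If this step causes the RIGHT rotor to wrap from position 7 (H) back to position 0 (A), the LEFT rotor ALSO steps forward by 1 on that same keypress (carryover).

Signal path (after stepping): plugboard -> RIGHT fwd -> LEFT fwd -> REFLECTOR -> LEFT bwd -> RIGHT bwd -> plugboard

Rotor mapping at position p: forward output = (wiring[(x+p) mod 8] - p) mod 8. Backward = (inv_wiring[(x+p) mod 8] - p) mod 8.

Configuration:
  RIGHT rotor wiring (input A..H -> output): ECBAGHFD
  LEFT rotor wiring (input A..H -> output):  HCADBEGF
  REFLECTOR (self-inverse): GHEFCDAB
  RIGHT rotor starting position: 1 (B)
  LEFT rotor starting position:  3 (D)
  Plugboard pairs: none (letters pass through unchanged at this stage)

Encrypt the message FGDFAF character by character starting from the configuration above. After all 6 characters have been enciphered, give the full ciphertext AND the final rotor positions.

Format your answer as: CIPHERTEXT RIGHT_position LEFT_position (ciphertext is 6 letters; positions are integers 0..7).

Char 1 ('F'): step: R->2, L=3; F->plug->F->R->B->L->G->refl->A->L'->A->R'->H->plug->H
Char 2 ('G'): step: R->3, L=3; G->plug->G->R->H->L->F->refl->D->L'->D->R'->B->plug->B
Char 3 ('D'): step: R->4, L=3; D->plug->D->R->H->L->F->refl->D->L'->D->R'->B->plug->B
Char 4 ('F'): step: R->5, L=3; F->plug->F->R->E->L->C->refl->E->L'->F->R'->E->plug->E
Char 5 ('A'): step: R->6, L=3; A->plug->A->R->H->L->F->refl->D->L'->D->R'->E->plug->E
Char 6 ('F'): step: R->7, L=3; F->plug->F->R->H->L->F->refl->D->L'->D->R'->C->plug->C
Final: ciphertext=HBBEEC, RIGHT=7, LEFT=3

Answer: HBBEEC 7 3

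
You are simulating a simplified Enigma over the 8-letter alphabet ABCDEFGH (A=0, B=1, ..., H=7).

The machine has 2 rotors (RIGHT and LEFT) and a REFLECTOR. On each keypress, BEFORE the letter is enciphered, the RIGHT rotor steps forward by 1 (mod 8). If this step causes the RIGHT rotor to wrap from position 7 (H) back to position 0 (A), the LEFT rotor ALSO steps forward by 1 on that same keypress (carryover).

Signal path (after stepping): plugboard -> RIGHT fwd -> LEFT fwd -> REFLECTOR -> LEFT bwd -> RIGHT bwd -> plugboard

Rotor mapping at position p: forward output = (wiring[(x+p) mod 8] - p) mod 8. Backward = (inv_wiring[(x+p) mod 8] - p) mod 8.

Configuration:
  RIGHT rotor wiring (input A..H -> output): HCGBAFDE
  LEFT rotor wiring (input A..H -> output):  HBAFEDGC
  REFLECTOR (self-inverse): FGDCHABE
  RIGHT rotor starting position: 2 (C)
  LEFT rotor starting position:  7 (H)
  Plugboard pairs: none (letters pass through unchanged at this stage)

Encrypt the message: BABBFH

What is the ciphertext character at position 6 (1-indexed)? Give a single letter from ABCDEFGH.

Char 1 ('B'): step: R->3, L=7; B->plug->B->R->F->L->F->refl->A->L'->B->R'->E->plug->E
Char 2 ('A'): step: R->4, L=7; A->plug->A->R->E->L->G->refl->B->L'->D->R'->E->plug->E
Char 3 ('B'): step: R->5, L=7; B->plug->B->R->G->L->E->refl->H->L'->H->R'->C->plug->C
Char 4 ('B'): step: R->6, L=7; B->plug->B->R->G->L->E->refl->H->L'->H->R'->H->plug->H
Char 5 ('F'): step: R->7, L=7; F->plug->F->R->B->L->A->refl->F->L'->F->R'->A->plug->A
Char 6 ('H'): step: R->0, L->0 (L advanced); H->plug->H->R->E->L->E->refl->H->L'->A->R'->E->plug->E

E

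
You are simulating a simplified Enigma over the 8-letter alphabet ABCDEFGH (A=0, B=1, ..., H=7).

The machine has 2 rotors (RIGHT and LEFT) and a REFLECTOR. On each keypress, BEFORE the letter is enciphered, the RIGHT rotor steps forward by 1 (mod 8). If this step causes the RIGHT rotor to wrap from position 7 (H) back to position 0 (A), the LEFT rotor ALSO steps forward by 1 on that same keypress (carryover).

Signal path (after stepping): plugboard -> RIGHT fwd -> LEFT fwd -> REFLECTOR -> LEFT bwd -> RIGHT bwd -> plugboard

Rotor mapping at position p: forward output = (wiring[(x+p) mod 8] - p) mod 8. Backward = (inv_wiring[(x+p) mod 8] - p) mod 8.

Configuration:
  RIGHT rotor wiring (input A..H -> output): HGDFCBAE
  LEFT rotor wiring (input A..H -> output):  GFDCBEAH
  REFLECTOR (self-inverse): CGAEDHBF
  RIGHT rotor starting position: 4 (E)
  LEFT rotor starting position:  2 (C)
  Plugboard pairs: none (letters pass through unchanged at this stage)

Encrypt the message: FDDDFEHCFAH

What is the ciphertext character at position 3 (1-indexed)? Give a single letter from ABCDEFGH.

Char 1 ('F'): step: R->5, L=2; F->plug->F->R->G->L->E->refl->D->L'->H->R'->C->plug->C
Char 2 ('D'): step: R->6, L=2; D->plug->D->R->A->L->B->refl->G->L'->E->R'->G->plug->G
Char 3 ('D'): step: R->7, L=2; D->plug->D->R->E->L->G->refl->B->L'->A->R'->B->plug->B

B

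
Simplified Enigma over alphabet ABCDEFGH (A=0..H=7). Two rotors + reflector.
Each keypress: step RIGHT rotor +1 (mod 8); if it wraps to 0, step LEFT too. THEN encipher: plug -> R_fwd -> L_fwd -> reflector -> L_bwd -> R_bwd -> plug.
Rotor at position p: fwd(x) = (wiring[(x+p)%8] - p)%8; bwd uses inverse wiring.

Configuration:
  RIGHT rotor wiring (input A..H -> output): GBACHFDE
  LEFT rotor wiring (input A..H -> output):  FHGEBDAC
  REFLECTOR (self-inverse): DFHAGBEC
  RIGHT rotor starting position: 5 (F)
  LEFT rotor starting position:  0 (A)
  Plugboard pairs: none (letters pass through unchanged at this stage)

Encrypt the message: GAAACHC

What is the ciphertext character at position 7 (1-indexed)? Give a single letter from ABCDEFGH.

Char 1 ('G'): step: R->6, L=0; G->plug->G->R->B->L->H->refl->C->L'->H->R'->H->plug->H
Char 2 ('A'): step: R->7, L=0; A->plug->A->R->F->L->D->refl->A->L'->G->R'->G->plug->G
Char 3 ('A'): step: R->0, L->1 (L advanced); A->plug->A->R->G->L->B->refl->F->L'->B->R'->B->plug->B
Char 4 ('A'): step: R->1, L=1; A->plug->A->R->A->L->G->refl->E->L'->H->R'->B->plug->B
Char 5 ('C'): step: R->2, L=1; C->plug->C->R->F->L->H->refl->C->L'->E->R'->G->plug->G
Char 6 ('H'): step: R->3, L=1; H->plug->H->R->F->L->H->refl->C->L'->E->R'->B->plug->B
Char 7 ('C'): step: R->4, L=1; C->plug->C->R->H->L->E->refl->G->L'->A->R'->D->plug->D

D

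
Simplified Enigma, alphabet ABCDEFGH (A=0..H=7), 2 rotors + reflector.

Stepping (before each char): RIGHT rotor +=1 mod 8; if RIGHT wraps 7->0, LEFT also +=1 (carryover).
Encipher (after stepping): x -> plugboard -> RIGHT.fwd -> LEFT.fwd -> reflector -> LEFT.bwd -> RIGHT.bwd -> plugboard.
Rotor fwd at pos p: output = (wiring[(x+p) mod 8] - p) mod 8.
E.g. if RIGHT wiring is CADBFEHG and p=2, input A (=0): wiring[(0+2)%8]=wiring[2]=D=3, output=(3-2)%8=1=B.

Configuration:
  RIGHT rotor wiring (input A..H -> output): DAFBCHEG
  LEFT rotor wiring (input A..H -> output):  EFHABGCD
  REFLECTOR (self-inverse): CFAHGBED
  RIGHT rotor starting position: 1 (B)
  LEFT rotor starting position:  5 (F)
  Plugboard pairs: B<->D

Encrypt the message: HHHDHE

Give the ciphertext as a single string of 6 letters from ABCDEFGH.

Answer: ADFADA

Derivation:
Char 1 ('H'): step: R->2, L=5; H->plug->H->R->G->L->D->refl->H->L'->D->R'->A->plug->A
Char 2 ('H'): step: R->3, L=5; H->plug->H->R->C->L->G->refl->E->L'->H->R'->B->plug->D
Char 3 ('H'): step: R->4, L=5; H->plug->H->R->F->L->C->refl->A->L'->E->R'->F->plug->F
Char 4 ('D'): step: R->5, L=5; D->plug->B->R->H->L->E->refl->G->L'->C->R'->A->plug->A
Char 5 ('H'): step: R->6, L=5; H->plug->H->R->B->L->F->refl->B->L'->A->R'->B->plug->D
Char 6 ('E'): step: R->7, L=5; E->plug->E->R->C->L->G->refl->E->L'->H->R'->A->plug->A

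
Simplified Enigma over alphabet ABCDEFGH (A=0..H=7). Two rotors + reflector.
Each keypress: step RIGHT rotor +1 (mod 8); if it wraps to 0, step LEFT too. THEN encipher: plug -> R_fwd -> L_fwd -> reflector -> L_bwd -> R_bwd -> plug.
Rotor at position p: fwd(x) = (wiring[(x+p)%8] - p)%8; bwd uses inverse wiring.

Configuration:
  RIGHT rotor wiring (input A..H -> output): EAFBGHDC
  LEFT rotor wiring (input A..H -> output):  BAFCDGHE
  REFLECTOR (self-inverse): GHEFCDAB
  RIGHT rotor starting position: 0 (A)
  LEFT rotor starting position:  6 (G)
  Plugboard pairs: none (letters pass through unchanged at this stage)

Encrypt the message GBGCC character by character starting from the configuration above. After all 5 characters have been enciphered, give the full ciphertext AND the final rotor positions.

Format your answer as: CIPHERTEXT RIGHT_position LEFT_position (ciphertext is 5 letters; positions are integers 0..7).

Char 1 ('G'): step: R->1, L=6; G->plug->G->R->B->L->G->refl->A->L'->H->R'->A->plug->A
Char 2 ('B'): step: R->2, L=6; B->plug->B->R->H->L->A->refl->G->L'->B->R'->E->plug->E
Char 3 ('G'): step: R->3, L=6; G->plug->G->R->F->L->E->refl->C->L'->D->R'->B->plug->B
Char 4 ('C'): step: R->4, L=6; C->plug->C->R->H->L->A->refl->G->L'->B->R'->G->plug->G
Char 5 ('C'): step: R->5, L=6; C->plug->C->R->F->L->E->refl->C->L'->D->R'->E->plug->E
Final: ciphertext=AEBGE, RIGHT=5, LEFT=6

Answer: AEBGE 5 6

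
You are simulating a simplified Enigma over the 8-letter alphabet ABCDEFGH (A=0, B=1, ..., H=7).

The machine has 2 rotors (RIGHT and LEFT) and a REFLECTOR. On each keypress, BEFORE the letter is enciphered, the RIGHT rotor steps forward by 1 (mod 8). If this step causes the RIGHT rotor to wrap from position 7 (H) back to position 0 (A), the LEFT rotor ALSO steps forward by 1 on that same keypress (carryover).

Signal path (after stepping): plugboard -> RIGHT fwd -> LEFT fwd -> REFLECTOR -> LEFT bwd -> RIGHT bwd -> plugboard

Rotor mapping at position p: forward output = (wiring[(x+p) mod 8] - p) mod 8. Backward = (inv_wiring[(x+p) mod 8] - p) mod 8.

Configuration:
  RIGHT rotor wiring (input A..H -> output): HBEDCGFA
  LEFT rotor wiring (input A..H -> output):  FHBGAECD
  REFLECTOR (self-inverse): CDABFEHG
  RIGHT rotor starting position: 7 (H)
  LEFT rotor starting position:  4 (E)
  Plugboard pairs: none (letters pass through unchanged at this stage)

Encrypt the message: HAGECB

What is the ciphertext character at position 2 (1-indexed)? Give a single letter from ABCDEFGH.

Char 1 ('H'): step: R->0, L->5 (L advanced); H->plug->H->R->A->L->H->refl->G->L'->C->R'->E->plug->E
Char 2 ('A'): step: R->1, L=5; A->plug->A->R->A->L->H->refl->G->L'->C->R'->C->plug->C

C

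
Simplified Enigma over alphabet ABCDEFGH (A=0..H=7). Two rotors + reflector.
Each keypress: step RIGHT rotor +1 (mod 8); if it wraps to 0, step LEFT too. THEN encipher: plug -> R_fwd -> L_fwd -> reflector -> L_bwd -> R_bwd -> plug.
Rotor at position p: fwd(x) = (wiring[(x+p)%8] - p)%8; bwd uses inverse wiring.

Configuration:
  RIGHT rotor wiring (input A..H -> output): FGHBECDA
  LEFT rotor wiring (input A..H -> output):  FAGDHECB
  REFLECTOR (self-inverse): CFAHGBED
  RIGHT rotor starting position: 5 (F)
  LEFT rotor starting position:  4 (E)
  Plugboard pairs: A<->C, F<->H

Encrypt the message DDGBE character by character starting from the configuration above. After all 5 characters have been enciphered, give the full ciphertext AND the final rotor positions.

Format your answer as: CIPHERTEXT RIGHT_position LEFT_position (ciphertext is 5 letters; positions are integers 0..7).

Char 1 ('D'): step: R->6, L=4; D->plug->D->R->A->L->D->refl->H->L'->H->R'->C->plug->A
Char 2 ('D'): step: R->7, L=4; D->plug->D->R->A->L->D->refl->H->L'->H->R'->C->plug->A
Char 3 ('G'): step: R->0, L->5 (L advanced); G->plug->G->R->D->L->A->refl->C->L'->H->R'->C->plug->A
Char 4 ('B'): step: R->1, L=5; B->plug->B->R->G->L->G->refl->E->L'->C->R'->F->plug->H
Char 5 ('E'): step: R->2, L=5; E->plug->E->R->B->L->F->refl->B->L'->F->R'->A->plug->C
Final: ciphertext=AAAHC, RIGHT=2, LEFT=5

Answer: AAAHC 2 5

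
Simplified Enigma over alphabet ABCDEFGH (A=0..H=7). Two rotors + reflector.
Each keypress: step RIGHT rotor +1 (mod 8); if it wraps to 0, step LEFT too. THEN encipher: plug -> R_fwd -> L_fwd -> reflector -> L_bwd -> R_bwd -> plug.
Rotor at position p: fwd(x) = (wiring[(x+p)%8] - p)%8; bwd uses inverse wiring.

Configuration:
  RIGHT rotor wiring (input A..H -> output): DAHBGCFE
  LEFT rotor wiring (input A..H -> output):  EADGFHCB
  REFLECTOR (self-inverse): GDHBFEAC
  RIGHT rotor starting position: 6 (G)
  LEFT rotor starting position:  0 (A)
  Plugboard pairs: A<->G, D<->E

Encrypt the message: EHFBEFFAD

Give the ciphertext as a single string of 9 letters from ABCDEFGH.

Answer: BDBGBBDDA

Derivation:
Char 1 ('E'): step: R->7, L=0; E->plug->D->R->A->L->E->refl->F->L'->E->R'->B->plug->B
Char 2 ('H'): step: R->0, L->1 (L advanced); H->plug->H->R->E->L->G->refl->A->L'->G->R'->E->plug->D
Char 3 ('F'): step: R->1, L=1; F->plug->F->R->E->L->G->refl->A->L'->G->R'->B->plug->B
Char 4 ('B'): step: R->2, L=1; B->plug->B->R->H->L->D->refl->B->L'->F->R'->A->plug->G
Char 5 ('E'): step: R->3, L=1; E->plug->D->R->C->L->F->refl->E->L'->D->R'->B->plug->B
Char 6 ('F'): step: R->4, L=1; F->plug->F->R->E->L->G->refl->A->L'->G->R'->B->plug->B
Char 7 ('F'): step: R->5, L=1; F->plug->F->R->C->L->F->refl->E->L'->D->R'->E->plug->D
Char 8 ('A'): step: R->6, L=1; A->plug->G->R->A->L->H->refl->C->L'->B->R'->E->plug->D
Char 9 ('D'): step: R->7, L=1; D->plug->E->R->C->L->F->refl->E->L'->D->R'->G->plug->A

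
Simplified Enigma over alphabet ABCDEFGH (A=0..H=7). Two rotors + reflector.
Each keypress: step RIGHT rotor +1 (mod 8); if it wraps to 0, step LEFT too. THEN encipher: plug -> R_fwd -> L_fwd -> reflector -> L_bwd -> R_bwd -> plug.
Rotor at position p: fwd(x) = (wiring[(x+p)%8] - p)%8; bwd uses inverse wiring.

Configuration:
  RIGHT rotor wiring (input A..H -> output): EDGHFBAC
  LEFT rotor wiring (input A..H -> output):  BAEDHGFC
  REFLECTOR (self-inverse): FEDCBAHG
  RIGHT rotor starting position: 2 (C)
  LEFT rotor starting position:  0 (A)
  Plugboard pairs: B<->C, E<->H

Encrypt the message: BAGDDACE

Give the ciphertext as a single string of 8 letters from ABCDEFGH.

Answer: FDECADBG

Derivation:
Char 1 ('B'): step: R->3, L=0; B->plug->C->R->G->L->F->refl->A->L'->B->R'->F->plug->F
Char 2 ('A'): step: R->4, L=0; A->plug->A->R->B->L->A->refl->F->L'->G->R'->D->plug->D
Char 3 ('G'): step: R->5, L=0; G->plug->G->R->C->L->E->refl->B->L'->A->R'->H->plug->E
Char 4 ('D'): step: R->6, L=0; D->plug->D->R->F->L->G->refl->H->L'->E->R'->B->plug->C
Char 5 ('D'): step: R->7, L=0; D->plug->D->R->H->L->C->refl->D->L'->D->R'->A->plug->A
Char 6 ('A'): step: R->0, L->1 (L advanced); A->plug->A->R->E->L->F->refl->A->L'->H->R'->D->plug->D
Char 7 ('C'): step: R->1, L=1; C->plug->B->R->F->L->E->refl->B->L'->G->R'->C->plug->B
Char 8 ('E'): step: R->2, L=1; E->plug->H->R->B->L->D->refl->C->L'->C->R'->G->plug->G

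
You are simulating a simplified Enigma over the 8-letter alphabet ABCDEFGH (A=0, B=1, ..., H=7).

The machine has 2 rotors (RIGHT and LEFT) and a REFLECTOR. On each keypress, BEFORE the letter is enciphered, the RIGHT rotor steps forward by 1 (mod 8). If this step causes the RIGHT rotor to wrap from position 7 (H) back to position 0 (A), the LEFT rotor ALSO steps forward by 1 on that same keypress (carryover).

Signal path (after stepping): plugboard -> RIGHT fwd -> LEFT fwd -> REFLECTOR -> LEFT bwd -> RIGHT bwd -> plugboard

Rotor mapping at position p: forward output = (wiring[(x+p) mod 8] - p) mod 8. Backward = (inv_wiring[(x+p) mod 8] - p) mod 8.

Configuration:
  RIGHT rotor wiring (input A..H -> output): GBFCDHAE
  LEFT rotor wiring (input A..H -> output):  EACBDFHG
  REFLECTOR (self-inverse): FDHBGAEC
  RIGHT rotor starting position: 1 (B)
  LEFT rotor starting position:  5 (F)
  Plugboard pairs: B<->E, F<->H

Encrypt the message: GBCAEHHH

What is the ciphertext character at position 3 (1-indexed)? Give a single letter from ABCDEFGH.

Char 1 ('G'): step: R->2, L=5; G->plug->G->R->E->L->D->refl->B->L'->C->R'->F->plug->H
Char 2 ('B'): step: R->3, L=5; B->plug->E->R->B->L->C->refl->H->L'->D->R'->F->plug->H
Char 3 ('C'): step: R->4, L=5; C->plug->C->R->E->L->D->refl->B->L'->C->R'->E->plug->B

B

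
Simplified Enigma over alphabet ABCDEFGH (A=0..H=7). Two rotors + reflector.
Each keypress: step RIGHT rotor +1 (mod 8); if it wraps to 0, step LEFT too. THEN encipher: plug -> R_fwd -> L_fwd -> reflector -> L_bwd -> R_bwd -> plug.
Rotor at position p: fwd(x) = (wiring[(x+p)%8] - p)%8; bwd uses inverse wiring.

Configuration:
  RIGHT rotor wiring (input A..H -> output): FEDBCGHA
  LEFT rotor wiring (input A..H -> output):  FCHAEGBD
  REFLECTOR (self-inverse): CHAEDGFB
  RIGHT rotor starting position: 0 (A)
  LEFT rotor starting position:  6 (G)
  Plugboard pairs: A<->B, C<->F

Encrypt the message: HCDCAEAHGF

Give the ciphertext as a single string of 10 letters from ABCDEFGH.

Char 1 ('H'): step: R->1, L=6; H->plug->H->R->E->L->B->refl->H->L'->C->R'->B->plug->A
Char 2 ('C'): step: R->2, L=6; C->plug->F->R->G->L->G->refl->F->L'->B->R'->A->plug->B
Char 3 ('D'): step: R->3, L=6; D->plug->D->R->E->L->B->refl->H->L'->C->R'->F->plug->C
Char 4 ('C'): step: R->4, L=6; C->plug->F->R->A->L->D->refl->E->L'->D->R'->C->plug->F
Char 5 ('A'): step: R->5, L=6; A->plug->B->R->C->L->H->refl->B->L'->E->R'->G->plug->G
Char 6 ('E'): step: R->6, L=6; E->plug->E->R->F->L->C->refl->A->L'->H->R'->C->plug->F
Char 7 ('A'): step: R->7, L=6; A->plug->B->R->G->L->G->refl->F->L'->B->R'->A->plug->B
Char 8 ('H'): step: R->0, L->7 (L advanced); H->plug->H->R->A->L->E->refl->D->L'->C->R'->E->plug->E
Char 9 ('G'): step: R->1, L=7; G->plug->G->R->H->L->C->refl->A->L'->D->R'->A->plug->B
Char 10 ('F'): step: R->2, L=7; F->plug->C->R->A->L->E->refl->D->L'->C->R'->H->plug->H

Answer: ABCFGFBEBH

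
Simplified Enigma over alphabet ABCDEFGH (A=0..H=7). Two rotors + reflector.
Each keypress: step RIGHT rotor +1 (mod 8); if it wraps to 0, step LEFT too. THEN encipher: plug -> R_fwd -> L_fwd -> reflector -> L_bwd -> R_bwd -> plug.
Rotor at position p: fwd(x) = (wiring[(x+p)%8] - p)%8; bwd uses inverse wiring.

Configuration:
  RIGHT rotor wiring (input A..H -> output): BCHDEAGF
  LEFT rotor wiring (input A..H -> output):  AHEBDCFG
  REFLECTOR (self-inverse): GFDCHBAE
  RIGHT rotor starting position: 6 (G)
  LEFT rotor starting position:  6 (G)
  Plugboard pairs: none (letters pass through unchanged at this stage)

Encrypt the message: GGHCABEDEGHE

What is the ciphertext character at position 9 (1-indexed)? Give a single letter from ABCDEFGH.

Char 1 ('G'): step: R->7, L=6; G->plug->G->R->B->L->A->refl->G->L'->E->R'->E->plug->E
Char 2 ('G'): step: R->0, L->7 (L advanced); G->plug->G->R->G->L->D->refl->C->L'->E->R'->E->plug->E
Char 3 ('H'): step: R->1, L=7; H->plug->H->R->A->L->H->refl->E->L'->F->R'->F->plug->F
Char 4 ('C'): step: R->2, L=7; C->plug->C->R->C->L->A->refl->G->L'->H->R'->G->plug->G
Char 5 ('A'): step: R->3, L=7; A->plug->A->R->A->L->H->refl->E->L'->F->R'->C->plug->C
Char 6 ('B'): step: R->4, L=7; B->plug->B->R->E->L->C->refl->D->L'->G->R'->F->plug->F
Char 7 ('E'): step: R->5, L=7; E->plug->E->R->F->L->E->refl->H->L'->A->R'->C->plug->C
Char 8 ('D'): step: R->6, L=7; D->plug->D->R->E->L->C->refl->D->L'->G->R'->G->plug->G
Char 9 ('E'): step: R->7, L=7; E->plug->E->R->E->L->C->refl->D->L'->G->R'->A->plug->A

A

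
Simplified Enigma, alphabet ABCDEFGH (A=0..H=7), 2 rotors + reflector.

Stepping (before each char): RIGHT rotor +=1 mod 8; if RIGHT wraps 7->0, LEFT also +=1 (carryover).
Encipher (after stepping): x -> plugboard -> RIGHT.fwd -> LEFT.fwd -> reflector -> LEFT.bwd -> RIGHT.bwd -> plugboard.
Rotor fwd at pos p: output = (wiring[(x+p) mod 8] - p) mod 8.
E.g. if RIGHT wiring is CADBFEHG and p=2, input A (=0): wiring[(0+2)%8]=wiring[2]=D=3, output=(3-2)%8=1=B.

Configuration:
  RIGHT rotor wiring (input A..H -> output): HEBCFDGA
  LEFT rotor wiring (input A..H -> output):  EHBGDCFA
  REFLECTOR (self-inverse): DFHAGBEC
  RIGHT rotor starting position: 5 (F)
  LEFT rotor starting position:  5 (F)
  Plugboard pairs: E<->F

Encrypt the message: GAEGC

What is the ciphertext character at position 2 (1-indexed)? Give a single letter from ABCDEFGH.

Char 1 ('G'): step: R->6, L=5; G->plug->G->R->H->L->G->refl->E->L'->F->R'->H->plug->H
Char 2 ('A'): step: R->7, L=5; A->plug->A->R->B->L->A->refl->D->L'->C->R'->D->plug->D

D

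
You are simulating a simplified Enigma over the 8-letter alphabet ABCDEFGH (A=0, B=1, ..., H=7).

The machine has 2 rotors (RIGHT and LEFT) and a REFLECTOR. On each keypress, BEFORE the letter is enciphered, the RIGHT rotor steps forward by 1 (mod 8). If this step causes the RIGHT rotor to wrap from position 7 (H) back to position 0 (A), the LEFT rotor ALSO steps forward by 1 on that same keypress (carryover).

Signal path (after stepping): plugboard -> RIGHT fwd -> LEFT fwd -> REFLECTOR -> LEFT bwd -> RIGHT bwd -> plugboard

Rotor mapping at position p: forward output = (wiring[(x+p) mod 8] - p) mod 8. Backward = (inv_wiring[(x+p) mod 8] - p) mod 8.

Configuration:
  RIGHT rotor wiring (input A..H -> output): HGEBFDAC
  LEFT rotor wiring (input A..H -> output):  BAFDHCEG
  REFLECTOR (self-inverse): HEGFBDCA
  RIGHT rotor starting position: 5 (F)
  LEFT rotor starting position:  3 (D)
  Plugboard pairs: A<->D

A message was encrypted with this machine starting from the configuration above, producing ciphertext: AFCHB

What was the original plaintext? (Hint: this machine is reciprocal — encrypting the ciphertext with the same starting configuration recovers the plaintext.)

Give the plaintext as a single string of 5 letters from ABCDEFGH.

Answer: DGGDD

Derivation:
Char 1 ('A'): step: R->6, L=3; A->plug->D->R->A->L->A->refl->H->L'->C->R'->A->plug->D
Char 2 ('F'): step: R->7, L=3; F->plug->F->R->G->L->F->refl->D->L'->E->R'->G->plug->G
Char 3 ('C'): step: R->0, L->4 (L advanced); C->plug->C->R->E->L->F->refl->D->L'->A->R'->G->plug->G
Char 4 ('H'): step: R->1, L=4; H->plug->H->R->G->L->B->refl->E->L'->F->R'->A->plug->D
Char 5 ('B'): step: R->2, L=4; B->plug->B->R->H->L->H->refl->A->L'->C->R'->A->plug->D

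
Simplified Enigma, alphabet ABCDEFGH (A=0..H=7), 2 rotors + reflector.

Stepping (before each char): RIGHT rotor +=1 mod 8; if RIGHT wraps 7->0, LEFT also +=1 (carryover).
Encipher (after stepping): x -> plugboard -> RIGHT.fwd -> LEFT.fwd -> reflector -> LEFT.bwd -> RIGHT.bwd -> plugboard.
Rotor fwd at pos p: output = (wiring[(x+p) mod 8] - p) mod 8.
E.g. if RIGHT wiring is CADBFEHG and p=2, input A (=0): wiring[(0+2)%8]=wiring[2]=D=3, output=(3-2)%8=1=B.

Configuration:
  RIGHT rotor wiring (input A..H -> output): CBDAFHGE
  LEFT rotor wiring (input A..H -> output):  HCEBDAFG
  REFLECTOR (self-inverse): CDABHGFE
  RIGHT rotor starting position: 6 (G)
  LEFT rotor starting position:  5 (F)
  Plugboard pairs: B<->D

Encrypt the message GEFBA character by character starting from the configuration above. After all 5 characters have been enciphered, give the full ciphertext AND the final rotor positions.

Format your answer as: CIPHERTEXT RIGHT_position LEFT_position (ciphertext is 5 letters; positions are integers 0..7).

Char 1 ('G'): step: R->7, L=5; G->plug->G->R->A->L->D->refl->B->L'->C->R'->C->plug->C
Char 2 ('E'): step: R->0, L->6 (L advanced); E->plug->E->R->F->L->D->refl->B->L'->C->R'->A->plug->A
Char 3 ('F'): step: R->1, L=6; F->plug->F->R->F->L->D->refl->B->L'->C->R'->B->plug->D
Char 4 ('B'): step: R->2, L=6; B->plug->D->R->F->L->D->refl->B->L'->C->R'->F->plug->F
Char 5 ('A'): step: R->3, L=6; A->plug->A->R->F->L->D->refl->B->L'->C->R'->B->plug->D
Final: ciphertext=CADFD, RIGHT=3, LEFT=6

Answer: CADFD 3 6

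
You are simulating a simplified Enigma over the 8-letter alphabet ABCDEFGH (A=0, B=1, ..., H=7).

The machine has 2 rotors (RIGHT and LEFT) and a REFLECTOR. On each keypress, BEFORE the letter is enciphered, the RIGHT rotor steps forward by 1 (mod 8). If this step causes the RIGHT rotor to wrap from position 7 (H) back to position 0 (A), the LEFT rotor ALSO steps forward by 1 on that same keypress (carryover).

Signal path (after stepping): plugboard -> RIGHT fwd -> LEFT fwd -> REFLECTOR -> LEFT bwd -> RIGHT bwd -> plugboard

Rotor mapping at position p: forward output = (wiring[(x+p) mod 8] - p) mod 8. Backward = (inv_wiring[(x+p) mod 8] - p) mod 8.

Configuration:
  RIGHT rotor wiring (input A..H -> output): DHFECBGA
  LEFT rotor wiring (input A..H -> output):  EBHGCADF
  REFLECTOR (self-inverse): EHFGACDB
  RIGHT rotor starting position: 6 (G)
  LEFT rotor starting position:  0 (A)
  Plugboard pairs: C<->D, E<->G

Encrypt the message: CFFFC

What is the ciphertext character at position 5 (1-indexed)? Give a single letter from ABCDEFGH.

Char 1 ('C'): step: R->7, L=0; C->plug->D->R->G->L->D->refl->G->L'->D->R'->F->plug->F
Char 2 ('F'): step: R->0, L->1 (L advanced); F->plug->F->R->B->L->G->refl->D->L'->H->R'->B->plug->B
Char 3 ('F'): step: R->1, L=1; F->plug->F->R->F->L->C->refl->F->L'->C->R'->H->plug->H
Char 4 ('F'): step: R->2, L=1; F->plug->F->R->G->L->E->refl->A->L'->A->R'->C->plug->D
Char 5 ('C'): step: R->3, L=1; C->plug->D->R->D->L->B->refl->H->L'->E->R'->G->plug->E

E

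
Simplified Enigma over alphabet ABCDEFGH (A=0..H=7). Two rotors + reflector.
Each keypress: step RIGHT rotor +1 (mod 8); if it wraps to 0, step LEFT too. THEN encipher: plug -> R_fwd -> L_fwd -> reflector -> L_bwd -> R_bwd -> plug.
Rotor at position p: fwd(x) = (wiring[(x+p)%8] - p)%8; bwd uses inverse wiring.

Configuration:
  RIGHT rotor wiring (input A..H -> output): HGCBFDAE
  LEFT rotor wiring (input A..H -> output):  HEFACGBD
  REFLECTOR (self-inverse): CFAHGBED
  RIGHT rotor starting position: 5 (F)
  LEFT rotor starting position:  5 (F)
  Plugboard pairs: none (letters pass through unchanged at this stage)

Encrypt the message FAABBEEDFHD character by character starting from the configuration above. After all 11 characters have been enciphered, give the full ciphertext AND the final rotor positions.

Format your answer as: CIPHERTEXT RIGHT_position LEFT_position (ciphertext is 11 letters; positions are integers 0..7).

Answer: HDEEGBGEBEA 0 7

Derivation:
Char 1 ('F'): step: R->6, L=5; F->plug->F->R->D->L->C->refl->A->L'->F->R'->H->plug->H
Char 2 ('A'): step: R->7, L=5; A->plug->A->R->F->L->A->refl->C->L'->D->R'->D->plug->D
Char 3 ('A'): step: R->0, L->6 (L advanced); A->plug->A->R->H->L->A->refl->C->L'->F->R'->E->plug->E
Char 4 ('B'): step: R->1, L=6; B->plug->B->R->B->L->F->refl->B->L'->C->R'->E->plug->E
Char 5 ('B'): step: R->2, L=6; B->plug->B->R->H->L->A->refl->C->L'->F->R'->G->plug->G
Char 6 ('E'): step: R->3, L=6; E->plug->E->R->B->L->F->refl->B->L'->C->R'->B->plug->B
Char 7 ('E'): step: R->4, L=6; E->plug->E->R->D->L->G->refl->E->L'->G->R'->G->plug->G
Char 8 ('D'): step: R->5, L=6; D->plug->D->R->C->L->B->refl->F->L'->B->R'->E->plug->E
Char 9 ('F'): step: R->6, L=6; F->plug->F->R->D->L->G->refl->E->L'->G->R'->B->plug->B
Char 10 ('H'): step: R->7, L=6; H->plug->H->R->B->L->F->refl->B->L'->C->R'->E->plug->E
Char 11 ('D'): step: R->0, L->7 (L advanced); D->plug->D->R->B->L->A->refl->C->L'->H->R'->A->plug->A
Final: ciphertext=HDEEGBGEBEA, RIGHT=0, LEFT=7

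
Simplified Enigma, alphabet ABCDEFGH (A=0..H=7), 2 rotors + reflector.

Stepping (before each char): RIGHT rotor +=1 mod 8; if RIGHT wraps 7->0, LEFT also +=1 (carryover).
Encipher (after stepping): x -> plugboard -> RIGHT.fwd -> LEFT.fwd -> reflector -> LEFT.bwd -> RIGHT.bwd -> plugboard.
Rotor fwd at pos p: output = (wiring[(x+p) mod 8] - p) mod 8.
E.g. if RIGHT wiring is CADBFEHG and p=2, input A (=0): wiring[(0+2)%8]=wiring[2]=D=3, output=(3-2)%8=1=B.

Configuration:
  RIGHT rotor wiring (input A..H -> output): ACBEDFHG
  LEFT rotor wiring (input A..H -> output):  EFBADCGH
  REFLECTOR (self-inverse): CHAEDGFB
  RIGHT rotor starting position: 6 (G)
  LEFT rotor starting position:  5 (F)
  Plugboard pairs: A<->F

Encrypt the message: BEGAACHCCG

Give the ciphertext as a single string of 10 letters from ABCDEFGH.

Answer: CCBFBBBABD

Derivation:
Char 1 ('B'): step: R->7, L=5; B->plug->B->R->B->L->B->refl->H->L'->D->R'->C->plug->C
Char 2 ('E'): step: R->0, L->6 (L advanced); E->plug->E->R->D->L->H->refl->B->L'->B->R'->C->plug->C
Char 3 ('G'): step: R->1, L=6; G->plug->G->R->F->L->C->refl->A->L'->A->R'->B->plug->B
Char 4 ('A'): step: R->2, L=6; A->plug->F->R->E->L->D->refl->E->L'->H->R'->A->plug->F
Char 5 ('A'): step: R->3, L=6; A->plug->F->R->F->L->C->refl->A->L'->A->R'->B->plug->B
Char 6 ('C'): step: R->4, L=6; C->plug->C->R->D->L->H->refl->B->L'->B->R'->B->plug->B
Char 7 ('H'): step: R->5, L=6; H->plug->H->R->G->L->F->refl->G->L'->C->R'->B->plug->B
Char 8 ('C'): step: R->6, L=6; C->plug->C->R->C->L->G->refl->F->L'->G->R'->F->plug->A
Char 9 ('C'): step: R->7, L=6; C->plug->C->R->D->L->H->refl->B->L'->B->R'->B->plug->B
Char 10 ('G'): step: R->0, L->7 (L advanced); G->plug->G->R->H->L->H->refl->B->L'->E->R'->D->plug->D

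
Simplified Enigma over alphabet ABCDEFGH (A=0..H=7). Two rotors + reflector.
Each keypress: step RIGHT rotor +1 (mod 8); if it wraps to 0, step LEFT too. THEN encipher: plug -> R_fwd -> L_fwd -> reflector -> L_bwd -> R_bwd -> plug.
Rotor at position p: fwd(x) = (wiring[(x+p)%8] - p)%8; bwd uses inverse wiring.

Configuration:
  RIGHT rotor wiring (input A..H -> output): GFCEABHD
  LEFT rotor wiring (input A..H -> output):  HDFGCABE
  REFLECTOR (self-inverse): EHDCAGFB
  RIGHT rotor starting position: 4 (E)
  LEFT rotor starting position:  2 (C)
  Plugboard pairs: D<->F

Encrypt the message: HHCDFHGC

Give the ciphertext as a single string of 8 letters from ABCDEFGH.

Answer: CDFFEBDE

Derivation:
Char 1 ('H'): step: R->5, L=2; H->plug->H->R->D->L->G->refl->F->L'->G->R'->C->plug->C
Char 2 ('H'): step: R->6, L=2; H->plug->H->R->D->L->G->refl->F->L'->G->R'->F->plug->D
Char 3 ('C'): step: R->7, L=2; C->plug->C->R->G->L->F->refl->G->L'->D->R'->D->plug->F
Char 4 ('D'): step: R->0, L->3 (L advanced); D->plug->F->R->B->L->H->refl->B->L'->E->R'->D->plug->F
Char 5 ('F'): step: R->1, L=3; F->plug->D->R->H->L->C->refl->D->L'->A->R'->E->plug->E
Char 6 ('H'): step: R->2, L=3; H->plug->H->R->D->L->G->refl->F->L'->C->R'->B->plug->B
Char 7 ('G'): step: R->3, L=3; G->plug->G->R->C->L->F->refl->G->L'->D->R'->F->plug->D
Char 8 ('C'): step: R->4, L=3; C->plug->C->R->D->L->G->refl->F->L'->C->R'->E->plug->E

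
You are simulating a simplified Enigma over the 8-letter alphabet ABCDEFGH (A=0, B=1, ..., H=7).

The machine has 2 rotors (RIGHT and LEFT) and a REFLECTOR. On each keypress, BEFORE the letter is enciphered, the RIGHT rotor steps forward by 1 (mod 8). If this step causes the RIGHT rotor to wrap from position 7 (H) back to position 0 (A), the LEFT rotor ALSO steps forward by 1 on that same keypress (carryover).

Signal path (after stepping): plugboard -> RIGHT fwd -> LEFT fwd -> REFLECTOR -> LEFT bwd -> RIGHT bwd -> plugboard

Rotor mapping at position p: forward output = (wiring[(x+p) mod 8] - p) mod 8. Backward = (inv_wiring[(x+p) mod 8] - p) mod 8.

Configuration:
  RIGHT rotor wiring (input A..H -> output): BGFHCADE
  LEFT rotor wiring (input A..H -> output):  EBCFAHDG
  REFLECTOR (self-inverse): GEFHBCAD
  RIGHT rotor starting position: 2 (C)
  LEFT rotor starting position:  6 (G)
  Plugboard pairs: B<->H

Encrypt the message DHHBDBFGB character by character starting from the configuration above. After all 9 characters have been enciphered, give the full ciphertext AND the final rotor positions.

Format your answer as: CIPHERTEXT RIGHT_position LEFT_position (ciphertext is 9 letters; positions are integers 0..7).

Char 1 ('D'): step: R->3, L=6; D->plug->D->R->A->L->F->refl->C->L'->G->R'->F->plug->F
Char 2 ('H'): step: R->4, L=6; H->plug->B->R->E->L->E->refl->B->L'->H->R'->C->plug->C
Char 3 ('H'): step: R->5, L=6; H->plug->B->R->G->L->C->refl->F->L'->A->R'->F->plug->F
Char 4 ('B'): step: R->6, L=6; B->plug->H->R->C->L->G->refl->A->L'->B->R'->F->plug->F
Char 5 ('D'): step: R->7, L=6; D->plug->D->R->G->L->C->refl->F->L'->A->R'->E->plug->E
Char 6 ('B'): step: R->0, L->7 (L advanced); B->plug->H->R->E->L->G->refl->A->L'->G->R'->B->plug->H
Char 7 ('F'): step: R->1, L=7; F->plug->F->R->C->L->C->refl->F->L'->B->R'->D->plug->D
Char 8 ('G'): step: R->2, L=7; G->plug->G->R->H->L->E->refl->B->L'->F->R'->B->plug->H
Char 9 ('B'): step: R->3, L=7; B->plug->H->R->C->L->C->refl->F->L'->B->R'->E->plug->E
Final: ciphertext=FCFFEHDHE, RIGHT=3, LEFT=7

Answer: FCFFEHDHE 3 7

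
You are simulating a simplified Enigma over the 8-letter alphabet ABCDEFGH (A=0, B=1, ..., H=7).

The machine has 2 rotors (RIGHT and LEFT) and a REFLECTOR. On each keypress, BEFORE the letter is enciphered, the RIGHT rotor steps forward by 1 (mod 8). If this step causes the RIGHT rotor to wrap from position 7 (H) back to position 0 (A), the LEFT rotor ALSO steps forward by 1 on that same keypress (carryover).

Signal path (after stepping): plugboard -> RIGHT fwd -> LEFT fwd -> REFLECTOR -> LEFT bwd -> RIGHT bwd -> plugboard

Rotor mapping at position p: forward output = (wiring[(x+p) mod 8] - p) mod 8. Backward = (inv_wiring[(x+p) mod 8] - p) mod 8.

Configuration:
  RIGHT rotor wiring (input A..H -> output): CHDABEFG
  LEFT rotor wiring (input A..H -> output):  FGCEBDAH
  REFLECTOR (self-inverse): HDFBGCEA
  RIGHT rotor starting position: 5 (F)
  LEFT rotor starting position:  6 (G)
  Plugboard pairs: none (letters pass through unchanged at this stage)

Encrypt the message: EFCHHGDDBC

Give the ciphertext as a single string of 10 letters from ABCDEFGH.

Char 1 ('E'): step: R->6, L=6; E->plug->E->R->F->L->G->refl->E->L'->E->R'->C->plug->C
Char 2 ('F'): step: R->7, L=6; F->plug->F->R->C->L->H->refl->A->L'->D->R'->B->plug->B
Char 3 ('C'): step: R->0, L->7 (L advanced); C->plug->C->R->D->L->D->refl->B->L'->H->R'->B->plug->B
Char 4 ('H'): step: R->1, L=7; H->plug->H->R->B->L->G->refl->E->L'->G->R'->A->plug->A
Char 5 ('H'): step: R->2, L=7; H->plug->H->R->F->L->C->refl->F->L'->E->R'->F->plug->F
Char 6 ('G'): step: R->3, L=7; G->plug->G->R->E->L->F->refl->C->L'->F->R'->A->plug->A
Char 7 ('D'): step: R->4, L=7; D->plug->D->R->C->L->H->refl->A->L'->A->R'->B->plug->B
Char 8 ('D'): step: R->5, L=7; D->plug->D->R->F->L->C->refl->F->L'->E->R'->H->plug->H
Char 9 ('B'): step: R->6, L=7; B->plug->B->R->A->L->A->refl->H->L'->C->R'->F->plug->F
Char 10 ('C'): step: R->7, L=7; C->plug->C->R->A->L->A->refl->H->L'->C->R'->F->plug->F

Answer: CBBAFABHFF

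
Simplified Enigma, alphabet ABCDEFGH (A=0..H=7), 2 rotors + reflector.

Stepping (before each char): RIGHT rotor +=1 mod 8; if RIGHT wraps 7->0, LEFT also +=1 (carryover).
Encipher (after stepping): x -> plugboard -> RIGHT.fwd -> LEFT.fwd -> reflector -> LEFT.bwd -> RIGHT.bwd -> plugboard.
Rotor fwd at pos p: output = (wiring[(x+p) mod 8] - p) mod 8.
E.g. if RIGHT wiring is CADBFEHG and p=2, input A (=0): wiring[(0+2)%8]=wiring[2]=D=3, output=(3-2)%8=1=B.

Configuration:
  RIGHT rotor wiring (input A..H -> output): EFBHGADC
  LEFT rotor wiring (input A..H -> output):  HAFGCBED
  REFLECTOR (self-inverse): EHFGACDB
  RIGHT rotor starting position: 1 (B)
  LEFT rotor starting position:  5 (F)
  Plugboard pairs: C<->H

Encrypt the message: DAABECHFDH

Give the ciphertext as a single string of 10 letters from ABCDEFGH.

Char 1 ('D'): step: R->2, L=5; D->plug->D->R->G->L->B->refl->H->L'->B->R'->E->plug->E
Char 2 ('A'): step: R->3, L=5; A->plug->A->R->E->L->D->refl->G->L'->C->R'->G->plug->G
Char 3 ('A'): step: R->4, L=5; A->plug->A->R->C->L->G->refl->D->L'->E->R'->B->plug->B
Char 4 ('B'): step: R->5, L=5; B->plug->B->R->G->L->B->refl->H->L'->B->R'->H->plug->C
Char 5 ('E'): step: R->6, L=5; E->plug->E->R->D->L->C->refl->F->L'->H->R'->D->plug->D
Char 6 ('C'): step: R->7, L=5; C->plug->H->R->E->L->D->refl->G->L'->C->R'->D->plug->D
Char 7 ('H'): step: R->0, L->6 (L advanced); H->plug->C->R->B->L->F->refl->C->L'->D->R'->G->plug->G
Char 8 ('F'): step: R->1, L=6; F->plug->F->R->C->L->B->refl->H->L'->E->R'->A->plug->A
Char 9 ('D'): step: R->2, L=6; D->plug->D->R->G->L->E->refl->A->L'->F->R'->B->plug->B
Char 10 ('H'): step: R->3, L=6; H->plug->C->R->F->L->A->refl->E->L'->G->R'->H->plug->C

Answer: EGBCDDGABC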